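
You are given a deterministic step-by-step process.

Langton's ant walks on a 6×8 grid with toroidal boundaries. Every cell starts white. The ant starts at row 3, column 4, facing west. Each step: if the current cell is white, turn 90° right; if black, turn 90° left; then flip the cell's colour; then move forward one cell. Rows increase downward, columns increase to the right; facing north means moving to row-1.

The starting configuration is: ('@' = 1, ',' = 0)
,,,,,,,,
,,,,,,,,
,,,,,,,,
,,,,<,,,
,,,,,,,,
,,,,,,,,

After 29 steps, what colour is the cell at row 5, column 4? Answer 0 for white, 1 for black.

t=0: ,,,,,,,,
,,,,,,,,
,,,,,,,,
,,,,<,,,
,,,,,,,,
,,,,,,,,
t=1: ,,,,,,,,
,,,,,,,,
,,,,^,,,
,,,,@,,,
,,,,,,,,
,,,,,,,,
t=2: ,,,,,,,,
,,,,,,,,
,,,,@>,,
,,,,@,,,
,,,,,,,,
,,,,,,,,
t=3: ,,,,,,,,
,,,,,,,,
,,,,@@,,
,,,,@v,,
,,,,,,,,
,,,,,,,,
t=4: ,,,,,,,,
,,,,,,,,
,,,,@@,,
,,,,<@,,
,,,,,,,,
,,,,,,,,
t=5: ,,,,,,,,
,,,,,,,,
,,,,@@,,
,,,,,@,,
,,,,v,,,
,,,,,,,,
t=6: ,,,,,,,,
,,,,,,,,
,,,,@@,,
,,,,,@,,
,,,<@,,,
,,,,,,,,
t=7: ,,,,,,,,
,,,,,,,,
,,,,@@,,
,,,^,@,,
,,,@@,,,
,,,,,,,,
t=8: ,,,,,,,,
,,,,,,,,
,,,,@@,,
,,,@>@,,
,,,@@,,,
,,,,,,,,
t=9: ,,,,,,,,
,,,,,,,,
,,,,@@,,
,,,@@@,,
,,,@v,,,
,,,,,,,,
t=10: ,,,,,,,,
,,,,,,,,
,,,,@@,,
,,,@@@,,
,,,@,>,,
,,,,,,,,
t=11: ,,,,,,,,
,,,,,,,,
,,,,@@,,
,,,@@@,,
,,,@,@,,
,,,,,v,,
t=12: ,,,,,,,,
,,,,,,,,
,,,,@@,,
,,,@@@,,
,,,@,@,,
,,,,<@,,
t=13: ,,,,,,,,
,,,,,,,,
,,,,@@,,
,,,@@@,,
,,,@^@,,
,,,,@@,,
t=14: ,,,,,,,,
,,,,,,,,
,,,,@@,,
,,,@@@,,
,,,@@>,,
,,,,@@,,
t=15: ,,,,,,,,
,,,,,,,,
,,,,@@,,
,,,@@^,,
,,,@@,,,
,,,,@@,,
t=16: ,,,,,,,,
,,,,,,,,
,,,,@@,,
,,,@<,,,
,,,@@,,,
,,,,@@,,
t=17: ,,,,,,,,
,,,,,,,,
,,,,@@,,
,,,@,,,,
,,,@v,,,
,,,,@@,,
t=18: ,,,,,,,,
,,,,,,,,
,,,,@@,,
,,,@,,,,
,,,@,>,,
,,,,@@,,
t=19: ,,,,,,,,
,,,,,,,,
,,,,@@,,
,,,@,,,,
,,,@,@,,
,,,,@v,,
t=20: ,,,,,,,,
,,,,,,,,
,,,,@@,,
,,,@,,,,
,,,@,@,,
,,,,@,>,
t=21: ,,,,,,v,
,,,,,,,,
,,,,@@,,
,,,@,,,,
,,,@,@,,
,,,,@,@,
t=22: ,,,,,<@,
,,,,,,,,
,,,,@@,,
,,,@,,,,
,,,@,@,,
,,,,@,@,
t=23: ,,,,,@@,
,,,,,,,,
,,,,@@,,
,,,@,,,,
,,,@,@,,
,,,,@^@,
t=24: ,,,,,@@,
,,,,,,,,
,,,,@@,,
,,,@,,,,
,,,@,@,,
,,,,@@>,
t=25: ,,,,,@@,
,,,,,,,,
,,,,@@,,
,,,@,,,,
,,,@,@^,
,,,,@@,,
t=26: ,,,,,@@,
,,,,,,,,
,,,,@@,,
,,,@,,,,
,,,@,@@>
,,,,@@,,
t=27: ,,,,,@@,
,,,,,,,,
,,,,@@,,
,,,@,,,,
,,,@,@@@
,,,,@@,v
t=28: ,,,,,@@,
,,,,,,,,
,,,,@@,,
,,,@,,,,
,,,@,@@@
,,,,@@<@
t=29: ,,,,,@@,
,,,,,,,,
,,,,@@,,
,,,@,,,,
,,,@,@^@
,,,,@@@@

1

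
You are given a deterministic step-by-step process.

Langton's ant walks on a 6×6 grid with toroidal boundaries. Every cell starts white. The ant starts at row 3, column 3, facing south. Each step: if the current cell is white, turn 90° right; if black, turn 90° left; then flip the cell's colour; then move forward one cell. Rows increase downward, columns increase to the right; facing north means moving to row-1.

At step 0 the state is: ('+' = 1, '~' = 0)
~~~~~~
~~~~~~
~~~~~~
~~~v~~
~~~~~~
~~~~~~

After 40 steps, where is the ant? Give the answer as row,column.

1,3

step 0: ~~~~~~
~~~~~~
~~~~~~
~~~v~~
~~~~~~
~~~~~~
step 1: ~~~~~~
~~~~~~
~~~~~~
~~<+~~
~~~~~~
~~~~~~
step 2: ~~~~~~
~~~~~~
~~^~~~
~~++~~
~~~~~~
~~~~~~
step 3: ~~~~~~
~~~~~~
~~+>~~
~~++~~
~~~~~~
~~~~~~
step 4: ~~~~~~
~~~~~~
~~++~~
~~+v~~
~~~~~~
~~~~~~
step 5: ~~~~~~
~~~~~~
~~++~~
~~+~>~
~~~~~~
~~~~~~
step 6: ~~~~~~
~~~~~~
~~++~~
~~+~+~
~~~~v~
~~~~~~
step 7: ~~~~~~
~~~~~~
~~++~~
~~+~+~
~~~<+~
~~~~~~
step 8: ~~~~~~
~~~~~~
~~++~~
~~+^+~
~~~++~
~~~~~~
step 9: ~~~~~~
~~~~~~
~~++~~
~~++>~
~~~++~
~~~~~~
step 10: ~~~~~~
~~~~~~
~~++^~
~~++~~
~~~++~
~~~~~~
step 11: ~~~~~~
~~~~~~
~~+++>
~~++~~
~~~++~
~~~~~~
step 12: ~~~~~~
~~~~~~
~~++++
~~++~v
~~~++~
~~~~~~
step 13: ~~~~~~
~~~~~~
~~++++
~~++<+
~~~++~
~~~~~~
step 14: ~~~~~~
~~~~~~
~~++^+
~~++++
~~~++~
~~~~~~
step 15: ~~~~~~
~~~~~~
~~+<~+
~~++++
~~~++~
~~~~~~
step 16: ~~~~~~
~~~~~~
~~+~~+
~~+v++
~~~++~
~~~~~~
step 17: ~~~~~~
~~~~~~
~~+~~+
~~+~>+
~~~++~
~~~~~~
step 18: ~~~~~~
~~~~~~
~~+~^+
~~+~~+
~~~++~
~~~~~~
step 19: ~~~~~~
~~~~~~
~~+~+>
~~+~~+
~~~++~
~~~~~~
step 20: ~~~~~~
~~~~~^
~~+~+~
~~+~~+
~~~++~
~~~~~~
step 21: ~~~~~~
>~~~~+
~~+~+~
~~+~~+
~~~++~
~~~~~~
step 22: ~~~~~~
+~~~~+
v~+~+~
~~+~~+
~~~++~
~~~~~~
step 23: ~~~~~~
+~~~~+
+~+~+<
~~+~~+
~~~++~
~~~~~~
step 24: ~~~~~~
+~~~~^
+~+~++
~~+~~+
~~~++~
~~~~~~
step 25: ~~~~~~
+~~~<~
+~+~++
~~+~~+
~~~++~
~~~~~~
step 26: ~~~~^~
+~~~+~
+~+~++
~~+~~+
~~~++~
~~~~~~
step 27: ~~~~+>
+~~~+~
+~+~++
~~+~~+
~~~++~
~~~~~~
step 28: ~~~~++
+~~~+v
+~+~++
~~+~~+
~~~++~
~~~~~~
step 29: ~~~~++
+~~~<+
+~+~++
~~+~~+
~~~++~
~~~~~~
step 30: ~~~~++
+~~~~+
+~+~v+
~~+~~+
~~~++~
~~~~~~
step 31: ~~~~++
+~~~~+
+~+~~>
~~+~~+
~~~++~
~~~~~~
step 32: ~~~~++
+~~~~^
+~+~~~
~~+~~+
~~~++~
~~~~~~
step 33: ~~~~++
+~~~<~
+~+~~~
~~+~~+
~~~++~
~~~~~~
step 34: ~~~~^+
+~~~+~
+~+~~~
~~+~~+
~~~++~
~~~~~~
step 35: ~~~<~+
+~~~+~
+~+~~~
~~+~~+
~~~++~
~~~~~~
step 36: ~~~+~+
+~~~+~
+~+~~~
~~+~~+
~~~++~
~~~^~~
step 37: ~~~+~+
+~~~+~
+~+~~~
~~+~~+
~~~++~
~~~+>~
step 38: ~~~+v+
+~~~+~
+~+~~~
~~+~~+
~~~++~
~~~++~
step 39: ~~~<++
+~~~+~
+~+~~~
~~+~~+
~~~++~
~~~++~
step 40: ~~~~++
+~~v+~
+~+~~~
~~+~~+
~~~++~
~~~++~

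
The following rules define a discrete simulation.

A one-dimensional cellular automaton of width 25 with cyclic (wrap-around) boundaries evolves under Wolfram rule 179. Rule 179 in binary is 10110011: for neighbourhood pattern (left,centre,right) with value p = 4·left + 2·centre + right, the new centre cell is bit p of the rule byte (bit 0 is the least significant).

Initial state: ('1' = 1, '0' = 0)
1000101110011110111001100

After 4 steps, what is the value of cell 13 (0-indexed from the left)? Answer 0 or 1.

k=0  1000101110011110111001100
k=1  0111010101101101010110011
k=2  1010101010010010101001100
k=3  0101010101101101010110011
k=4  1010101010010010101001100

0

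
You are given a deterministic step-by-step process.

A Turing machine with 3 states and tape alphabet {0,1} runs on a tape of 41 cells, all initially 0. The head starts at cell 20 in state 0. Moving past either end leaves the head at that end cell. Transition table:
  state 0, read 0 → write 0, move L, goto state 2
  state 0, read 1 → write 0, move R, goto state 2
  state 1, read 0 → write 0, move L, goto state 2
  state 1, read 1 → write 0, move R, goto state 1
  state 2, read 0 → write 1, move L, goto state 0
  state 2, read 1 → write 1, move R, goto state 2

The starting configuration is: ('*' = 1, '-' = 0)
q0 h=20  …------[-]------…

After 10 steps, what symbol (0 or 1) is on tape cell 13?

step 0: q0 h=20  …------[-]------…
step 1: q2 h=19  …------[-]------…
step 2: q0 h=18  …------[-]*-----…
step 3: q2 h=17  …------[-]-*----…
step 4: q0 h=16  …------[-]*-*---…
step 5: q2 h=15  …------[-]-*-*--…
step 6: q0 h=14  …------[-]*-*-*-…
step 7: q2 h=13  …------[-]-*-*-*…
step 8: q0 h=12  …------[-]*-*-*-…
step 9: q2 h=11  …------[-]-*-*-*…
step 10: q0 h=10  …------[-]*-*-*-…

1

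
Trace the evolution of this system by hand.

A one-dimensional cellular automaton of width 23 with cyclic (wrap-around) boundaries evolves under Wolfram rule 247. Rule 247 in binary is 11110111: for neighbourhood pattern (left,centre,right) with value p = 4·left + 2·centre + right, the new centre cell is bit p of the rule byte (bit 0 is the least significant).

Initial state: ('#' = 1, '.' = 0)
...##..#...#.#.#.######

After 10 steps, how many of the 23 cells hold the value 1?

21

[0] ...##..#...#.#.#.######
[1] ###.#############.#####
[2] ####.#############.####
[3] #####.#############.###
[4] ######.#############.##
[5] #######.#############.#
[6] ########.#############.
[7] .########.#############
[8] #.########.############
[9] ##.########.###########
[10] ###.########.##########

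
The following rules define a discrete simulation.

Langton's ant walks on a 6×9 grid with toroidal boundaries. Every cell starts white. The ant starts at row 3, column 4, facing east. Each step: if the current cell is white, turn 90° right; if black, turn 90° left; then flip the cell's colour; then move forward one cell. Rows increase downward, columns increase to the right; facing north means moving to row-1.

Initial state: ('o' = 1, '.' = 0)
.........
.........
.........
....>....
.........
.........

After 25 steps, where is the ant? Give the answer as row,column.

t=0: .........
.........
.........
....>....
.........
.........
t=1: .........
.........
.........
....o....
....v....
.........
t=2: .........
.........
.........
....o....
...<o....
.........
t=3: .........
.........
.........
...^o....
...oo....
.........
t=4: .........
.........
.........
...o>....
...oo....
.........
t=5: .........
.........
....^....
...o.....
...oo....
.........
t=6: .........
.........
....o>...
...o.....
...oo....
.........
t=7: .........
.........
....oo...
...o.v...
...oo....
.........
t=8: .........
.........
....oo...
...o<o...
...oo....
.........
t=9: .........
.........
....^o...
...ooo...
...oo....
.........
t=10: .........
.........
...<.o...
...ooo...
...oo....
.........
t=11: .........
...^.....
...o.o...
...ooo...
...oo....
.........
t=12: .........
...o>....
...o.o...
...ooo...
...oo....
.........
t=13: .........
...oo....
...ovo...
...ooo...
...oo....
.........
t=14: .........
...oo....
...<oo...
...ooo...
...oo....
.........
t=15: .........
...oo....
....oo...
...voo...
...oo....
.........
t=16: .........
...oo....
....oo...
....>o...
...oo....
.........
t=17: .........
...oo....
....^o...
.....o...
...oo....
.........
t=18: .........
...oo....
...<.o...
.....o...
...oo....
.........
t=19: .........
...^o....
...o.o...
.....o...
...oo....
.........
t=20: .........
..<.o....
...o.o...
.....o...
...oo....
.........
t=21: ..^......
..o.o....
...o.o...
.....o...
...oo....
.........
t=22: ..o>.....
..o.o....
...o.o...
.....o...
...oo....
.........
t=23: ..oo.....
..ovo....
...o.o...
.....o...
...oo....
.........
t=24: ..oo.....
..<oo....
...o.o...
.....o...
...oo....
.........
t=25: ..oo.....
...oo....
..vo.o...
.....o...
...oo....
.........

2,2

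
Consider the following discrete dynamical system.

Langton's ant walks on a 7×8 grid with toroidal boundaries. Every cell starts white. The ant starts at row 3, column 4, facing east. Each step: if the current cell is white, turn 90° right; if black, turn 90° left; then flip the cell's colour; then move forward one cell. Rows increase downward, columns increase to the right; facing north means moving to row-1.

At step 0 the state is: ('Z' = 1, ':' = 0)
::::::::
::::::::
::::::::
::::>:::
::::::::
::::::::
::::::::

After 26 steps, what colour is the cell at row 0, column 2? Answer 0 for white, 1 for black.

step 0: ::::::::
::::::::
::::::::
::::>:::
::::::::
::::::::
::::::::
step 1: ::::::::
::::::::
::::::::
::::Z:::
::::v:::
::::::::
::::::::
step 2: ::::::::
::::::::
::::::::
::::Z:::
:::<Z:::
::::::::
::::::::
step 3: ::::::::
::::::::
::::::::
:::^Z:::
:::ZZ:::
::::::::
::::::::
step 4: ::::::::
::::::::
::::::::
:::Z>:::
:::ZZ:::
::::::::
::::::::
step 5: ::::::::
::::::::
::::^:::
:::Z::::
:::ZZ:::
::::::::
::::::::
step 6: ::::::::
::::::::
::::Z>::
:::Z::::
:::ZZ:::
::::::::
::::::::
step 7: ::::::::
::::::::
::::ZZ::
:::Z:v::
:::ZZ:::
::::::::
::::::::
step 8: ::::::::
::::::::
::::ZZ::
:::Z<Z::
:::ZZ:::
::::::::
::::::::
step 9: ::::::::
::::::::
::::^Z::
:::ZZZ::
:::ZZ:::
::::::::
::::::::
step 10: ::::::::
::::::::
:::<:Z::
:::ZZZ::
:::ZZ:::
::::::::
::::::::
step 11: ::::::::
:::^::::
:::Z:Z::
:::ZZZ::
:::ZZ:::
::::::::
::::::::
step 12: ::::::::
:::Z>:::
:::Z:Z::
:::ZZZ::
:::ZZ:::
::::::::
::::::::
step 13: ::::::::
:::ZZ:::
:::ZvZ::
:::ZZZ::
:::ZZ:::
::::::::
::::::::
step 14: ::::::::
:::ZZ:::
:::<ZZ::
:::ZZZ::
:::ZZ:::
::::::::
::::::::
step 15: ::::::::
:::ZZ:::
::::ZZ::
:::vZZ::
:::ZZ:::
::::::::
::::::::
step 16: ::::::::
:::ZZ:::
::::ZZ::
::::>Z::
:::ZZ:::
::::::::
::::::::
step 17: ::::::::
:::ZZ:::
::::^Z::
:::::Z::
:::ZZ:::
::::::::
::::::::
step 18: ::::::::
:::ZZ:::
:::<:Z::
:::::Z::
:::ZZ:::
::::::::
::::::::
step 19: ::::::::
:::^Z:::
:::Z:Z::
:::::Z::
:::ZZ:::
::::::::
::::::::
step 20: ::::::::
::<:Z:::
:::Z:Z::
:::::Z::
:::ZZ:::
::::::::
::::::::
step 21: ::^:::::
::Z:Z:::
:::Z:Z::
:::::Z::
:::ZZ:::
::::::::
::::::::
step 22: ::Z>::::
::Z:Z:::
:::Z:Z::
:::::Z::
:::ZZ:::
::::::::
::::::::
step 23: ::ZZ::::
::ZvZ:::
:::Z:Z::
:::::Z::
:::ZZ:::
::::::::
::::::::
step 24: ::ZZ::::
::<ZZ:::
:::Z:Z::
:::::Z::
:::ZZ:::
::::::::
::::::::
step 25: ::ZZ::::
:::ZZ:::
::vZ:Z::
:::::Z::
:::ZZ:::
::::::::
::::::::
step 26: ::ZZ::::
:::ZZ:::
:<ZZ:Z::
:::::Z::
:::ZZ:::
::::::::
::::::::

1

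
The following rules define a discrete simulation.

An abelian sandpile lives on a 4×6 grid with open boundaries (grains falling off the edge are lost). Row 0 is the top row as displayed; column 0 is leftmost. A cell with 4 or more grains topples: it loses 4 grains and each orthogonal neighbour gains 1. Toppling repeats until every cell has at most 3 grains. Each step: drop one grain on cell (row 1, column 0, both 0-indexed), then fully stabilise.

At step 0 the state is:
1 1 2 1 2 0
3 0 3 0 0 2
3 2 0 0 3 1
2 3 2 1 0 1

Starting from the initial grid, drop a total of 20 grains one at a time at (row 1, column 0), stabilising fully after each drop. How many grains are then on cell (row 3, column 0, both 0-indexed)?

t=0: 1 1 2 1 2 0
3 0 3 0 0 2
3 2 0 0 3 1
2 3 2 1 0 1
t=1: 2 1 2 1 2 0
1 1 3 0 0 2
0 3 0 0 3 1
3 3 2 1 0 1
t=2: 2 1 2 1 2 0
2 1 3 0 0 2
0 3 0 0 3 1
3 3 2 1 0 1
t=3: 2 1 2 1 2 0
3 1 3 0 0 2
0 3 0 0 3 1
3 3 2 1 0 1
t=4: 3 1 2 1 2 0
0 2 3 0 0 2
1 3 0 0 3 1
3 3 2 1 0 1
t=5: 3 1 2 1 2 0
1 2 3 0 0 2
1 3 0 0 3 1
3 3 2 1 0 1
t=6: 3 1 2 1 2 0
2 2 3 0 0 2
1 3 0 0 3 1
3 3 2 1 0 1
t=7: 3 1 2 1 2 0
3 2 3 0 0 2
1 3 0 0 3 1
3 3 2 1 0 1
t=8: 0 2 2 1 2 0
1 3 3 0 0 2
2 3 0 0 3 1
3 3 2 1 0 1
t=9: 0 2 2 1 2 0
2 3 3 0 0 2
2 3 0 0 3 1
3 3 2 1 0 1
t=10: 0 2 2 1 2 0
3 3 3 0 0 2
2 3 0 0 3 1
3 3 2 1 0 1
t=11: 1 3 3 1 2 0
2 2 0 1 0 2
1 2 2 0 3 1
1 1 3 1 0 1
t=12: 1 3 3 1 2 0
3 2 0 1 0 2
1 2 2 0 3 1
1 1 3 1 0 1
t=13: 2 3 3 1 2 0
0 3 0 1 0 2
2 2 2 0 3 1
1 1 3 1 0 1
t=14: 2 3 3 1 2 0
1 3 0 1 0 2
2 2 2 0 3 1
1 1 3 1 0 1
t=15: 2 3 3 1 2 0
2 3 0 1 0 2
2 2 2 0 3 1
1 1 3 1 0 1
t=16: 2 3 3 1 2 0
3 3 0 1 0 2
2 2 2 0 3 1
1 1 3 1 0 1
t=17: 0 2 0 2 2 0
2 1 2 1 0 2
3 3 2 0 3 1
1 1 3 1 0 1
t=18: 0 2 0 2 2 0
3 1 2 1 0 2
3 3 2 0 3 1
1 1 3 1 0 1
t=19: 1 2 0 2 2 0
1 3 2 1 0 2
1 0 3 0 3 1
2 2 3 1 0 1
t=20: 1 2 0 2 2 0
2 3 2 1 0 2
1 0 3 0 3 1
2 2 3 1 0 1

2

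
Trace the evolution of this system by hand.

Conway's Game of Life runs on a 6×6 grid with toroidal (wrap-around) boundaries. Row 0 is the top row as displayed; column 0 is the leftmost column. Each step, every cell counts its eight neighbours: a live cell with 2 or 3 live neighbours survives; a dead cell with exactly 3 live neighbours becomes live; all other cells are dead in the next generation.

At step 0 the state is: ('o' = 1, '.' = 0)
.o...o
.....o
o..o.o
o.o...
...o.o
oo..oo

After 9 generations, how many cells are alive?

[0] .o...o
.....o
o..o.o
o.o...
...o.o
oo..oo
[1] .o....
.....o
oo..oo
oooo..
..oo..
.oo...
[2] ooo...
.o..oo
...oo.
......
o.....
.o.o..
[3] ...ooo
.o..oo
...ooo
......
......
......
[4] o..o.o
..o...
o..o.o
....o.
......
....o.
[5] ...ooo
.ooo..
...ooo
....oo
......
....oo
[6] o....o
o.....
o....o
...o.o
......
...o.o
[7] o...oo
.o....
o...oo
o...oo
......
o...oo
[8] .o..o.
.o....
.o..o.
o...o.
......
o...o.
[9] oo...o
ooo...
oo...o
.....o
......
.....o

11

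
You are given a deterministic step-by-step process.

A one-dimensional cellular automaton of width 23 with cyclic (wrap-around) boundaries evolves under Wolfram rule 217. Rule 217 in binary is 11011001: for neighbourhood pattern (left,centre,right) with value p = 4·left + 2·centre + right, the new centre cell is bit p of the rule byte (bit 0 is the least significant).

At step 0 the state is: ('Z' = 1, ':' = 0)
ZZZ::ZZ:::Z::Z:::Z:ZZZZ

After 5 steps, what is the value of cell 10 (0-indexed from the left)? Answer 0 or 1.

1

gen 0: ZZZ::ZZ:::Z::Z:::Z:ZZZZ
gen 1: ZZZZ:ZZZZ::Z::ZZ:::ZZZZ
gen 2: ZZZZ:ZZZZZ::Z:ZZZZ:ZZZZ
gen 3: ZZZZ:ZZZZZZ:::ZZZZ:ZZZZ
gen 4: ZZZZ:ZZZZZZZZ:ZZZZ:ZZZZ
gen 5: ZZZZ:ZZZZZZZZ:ZZZZ:ZZZZ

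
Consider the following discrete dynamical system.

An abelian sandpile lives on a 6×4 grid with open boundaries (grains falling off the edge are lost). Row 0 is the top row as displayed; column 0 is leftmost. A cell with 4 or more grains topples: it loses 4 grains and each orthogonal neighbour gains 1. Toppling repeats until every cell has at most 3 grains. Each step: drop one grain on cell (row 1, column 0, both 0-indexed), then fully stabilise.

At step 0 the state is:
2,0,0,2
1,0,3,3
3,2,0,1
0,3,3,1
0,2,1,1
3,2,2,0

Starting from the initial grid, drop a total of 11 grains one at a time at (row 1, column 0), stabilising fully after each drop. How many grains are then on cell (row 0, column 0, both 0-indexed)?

1

0) 2,0,0,2
1,0,3,3
3,2,0,1
0,3,3,1
0,2,1,1
3,2,2,0
1) 2,0,0,2
2,0,3,3
3,2,0,1
0,3,3,1
0,2,1,1
3,2,2,0
2) 2,0,0,2
3,0,3,3
3,2,0,1
0,3,3,1
0,2,1,1
3,2,2,0
3) 3,0,0,2
1,1,3,3
0,3,0,1
1,3,3,1
0,2,1,1
3,2,2,0
4) 3,0,0,2
2,1,3,3
0,3,0,1
1,3,3,1
0,2,1,1
3,2,2,0
5) 3,0,0,2
3,1,3,3
0,3,0,1
1,3,3,1
0,2,1,1
3,2,2,0
6) 0,1,0,2
1,2,3,3
1,3,0,1
1,3,3,1
0,2,1,1
3,2,2,0
7) 0,1,0,2
2,2,3,3
1,3,0,1
1,3,3,1
0,2,1,1
3,2,2,0
8) 0,1,0,2
3,2,3,3
1,3,0,1
1,3,3,1
0,2,1,1
3,2,2,0
9) 1,1,0,2
0,3,3,3
2,3,0,1
1,3,3,1
0,2,1,1
3,2,2,0
10) 1,1,0,2
1,3,3,3
2,3,0,1
1,3,3,1
0,2,1,1
3,2,2,0
11) 1,1,0,2
2,3,3,3
2,3,0,1
1,3,3,1
0,2,1,1
3,2,2,0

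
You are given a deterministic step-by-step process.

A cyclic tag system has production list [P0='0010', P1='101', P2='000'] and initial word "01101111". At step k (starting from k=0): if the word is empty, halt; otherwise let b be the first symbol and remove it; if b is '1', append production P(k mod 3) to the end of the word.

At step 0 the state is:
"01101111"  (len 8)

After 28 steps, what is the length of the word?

21

gen 0: "01101111"  (len 8)
gen 1: "1101111"  (len 7)
gen 2: "101111101"  (len 9)
gen 3: "01111101000"  (len 11)
gen 4: "1111101000"  (len 10)
gen 5: "111101000101"  (len 12)
gen 6: "11101000101000"  (len 14)
gen 7: "11010001010000010"  (len 17)
gen 8: "1010001010000010101"  (len 19)
gen 9: "010001010000010101000"  (len 21)
gen 10: "10001010000010101000"  (len 20)
gen 11: "0001010000010101000101"  (len 22)
gen 12: "001010000010101000101"  (len 21)
gen 13: "01010000010101000101"  (len 20)
gen 14: "1010000010101000101"  (len 19)
gen 15: "010000010101000101000"  (len 21)
gen 16: "10000010101000101000"  (len 20)
gen 17: "0000010101000101000101"  (len 22)
gen 18: "000010101000101000101"  (len 21)
gen 19: "00010101000101000101"  (len 20)
gen 20: "0010101000101000101"  (len 19)
gen 21: "010101000101000101"  (len 18)
gen 22: "10101000101000101"  (len 17)
gen 23: "0101000101000101101"  (len 19)
gen 24: "101000101000101101"  (len 18)
gen 25: "010001010001011010010"  (len 21)
gen 26: "10001010001011010010"  (len 20)
gen 27: "0001010001011010010000"  (len 22)
gen 28: "001010001011010010000"  (len 21)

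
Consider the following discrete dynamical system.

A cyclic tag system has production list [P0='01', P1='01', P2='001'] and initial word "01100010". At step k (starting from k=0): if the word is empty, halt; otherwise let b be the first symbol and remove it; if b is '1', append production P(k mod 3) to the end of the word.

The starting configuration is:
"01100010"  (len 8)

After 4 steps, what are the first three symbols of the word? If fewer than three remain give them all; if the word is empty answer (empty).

001

step 0: "01100010"  (len 8)
step 1: "1100010"  (len 7)
step 2: "10001001"  (len 8)
step 3: "0001001001"  (len 10)
step 4: "001001001"  (len 9)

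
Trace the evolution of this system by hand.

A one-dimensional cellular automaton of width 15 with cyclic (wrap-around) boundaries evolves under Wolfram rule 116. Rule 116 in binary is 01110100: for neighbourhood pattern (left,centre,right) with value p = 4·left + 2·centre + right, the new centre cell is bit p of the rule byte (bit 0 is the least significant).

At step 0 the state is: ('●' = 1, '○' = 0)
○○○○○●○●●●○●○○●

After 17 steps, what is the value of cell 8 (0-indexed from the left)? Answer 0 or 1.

gen 0: ○○○○○●○●●●○●○○●
gen 1: ●○○○○●●○○●●●●○●
gen 2: ●●○○○○●●○○○○●●○
gen 3: ○●●○○○○●●○○○○●●
gen 4: ●○●●○○○○●●○○○○●
gen 5: ●●○●●○○○○●●○○○○
gen 6: ○●●○●●○○○○●●○○○
gen 7: ○○●●○●●○○○○●●○○
gen 8: ○○○●●○●●○○○○●●○
gen 9: ○○○○●●○●●○○○○●●
gen 10: ●○○○○●●○●●○○○○●
gen 11: ●●○○○○●●○●●○○○○
gen 12: ○●●○○○○●●○●●○○○
gen 13: ○○●●○○○○●●○●●○○
gen 14: ○○○●●○○○○●●○●●○
gen 15: ○○○○●●○○○○●●○●●
gen 16: ●○○○○●●○○○○●●○●
gen 17: ●●○○○○●●○○○○●●○

0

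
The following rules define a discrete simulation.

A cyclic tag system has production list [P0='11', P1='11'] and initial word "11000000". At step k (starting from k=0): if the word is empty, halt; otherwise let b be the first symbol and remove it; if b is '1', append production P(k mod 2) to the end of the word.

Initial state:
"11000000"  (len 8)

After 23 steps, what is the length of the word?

19

step 0: "11000000"  (len 8)
step 1: "100000011"  (len 9)
step 2: "0000001111"  (len 10)
step 3: "000001111"  (len 9)
step 4: "00001111"  (len 8)
step 5: "0001111"  (len 7)
step 6: "001111"  (len 6)
step 7: "01111"  (len 5)
step 8: "1111"  (len 4)
step 9: "11111"  (len 5)
step 10: "111111"  (len 6)
step 11: "1111111"  (len 7)
step 12: "11111111"  (len 8)
step 13: "111111111"  (len 9)
step 14: "1111111111"  (len 10)
step 15: "11111111111"  (len 11)
step 16: "111111111111"  (len 12)
step 17: "1111111111111"  (len 13)
step 18: "11111111111111"  (len 14)
step 19: "111111111111111"  (len 15)
step 20: "1111111111111111"  (len 16)
step 21: "11111111111111111"  (len 17)
step 22: "111111111111111111"  (len 18)
step 23: "1111111111111111111"  (len 19)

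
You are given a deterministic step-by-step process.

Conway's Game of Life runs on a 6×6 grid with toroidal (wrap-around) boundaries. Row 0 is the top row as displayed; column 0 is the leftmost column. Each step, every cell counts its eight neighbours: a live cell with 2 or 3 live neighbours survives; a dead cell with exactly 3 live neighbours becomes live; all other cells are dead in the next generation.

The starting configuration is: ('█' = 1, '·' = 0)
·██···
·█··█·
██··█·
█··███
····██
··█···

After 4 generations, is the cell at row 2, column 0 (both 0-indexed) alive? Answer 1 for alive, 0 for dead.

0

[0] ·██···
·█··█·
██··█·
█··███
····██
··█···
[1] ·███··
···█·█
·██···
·█·█··
█·····
·███··
[2] ██····
█··██·
██·██·
██····
█··█··
█··█··
[3] █████·
···██·
···██·
···██·
█·█··█
█·█··█
[4] █·····
·█····
··█··█
··█···
█·█···
······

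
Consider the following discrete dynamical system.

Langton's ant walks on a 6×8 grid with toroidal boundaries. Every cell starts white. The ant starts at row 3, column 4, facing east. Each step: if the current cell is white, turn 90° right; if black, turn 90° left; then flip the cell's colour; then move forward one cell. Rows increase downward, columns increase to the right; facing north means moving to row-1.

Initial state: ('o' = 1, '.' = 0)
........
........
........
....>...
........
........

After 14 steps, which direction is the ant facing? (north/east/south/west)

0) ........
........
........
....>...
........
........
1) ........
........
........
....o...
....v...
........
2) ........
........
........
....o...
...<o...
........
3) ........
........
........
...^o...
...oo...
........
4) ........
........
........
...o>...
...oo...
........
5) ........
........
....^...
...o....
...oo...
........
6) ........
........
....o>..
...o....
...oo...
........
7) ........
........
....oo..
...o.v..
...oo...
........
8) ........
........
....oo..
...o<o..
...oo...
........
9) ........
........
....^o..
...ooo..
...oo...
........
10) ........
........
...<.o..
...ooo..
...oo...
........
11) ........
...^....
...o.o..
...ooo..
...oo...
........
12) ........
...o>...
...o.o..
...ooo..
...oo...
........
13) ........
...oo...
...ovo..
...ooo..
...oo...
........
14) ........
...oo...
...<oo..
...ooo..
...oo...
........

west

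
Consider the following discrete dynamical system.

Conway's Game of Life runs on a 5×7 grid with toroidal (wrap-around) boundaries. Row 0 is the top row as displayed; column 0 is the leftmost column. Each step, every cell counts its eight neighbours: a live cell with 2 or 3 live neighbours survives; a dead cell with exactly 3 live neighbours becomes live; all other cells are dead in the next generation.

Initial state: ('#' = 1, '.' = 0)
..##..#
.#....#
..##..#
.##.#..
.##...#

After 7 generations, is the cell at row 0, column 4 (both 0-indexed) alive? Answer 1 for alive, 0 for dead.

gen 0: ..##..#
.#....#
..##..#
.##.#..
.##...#
gen 1: ...#.##
.#...##
...#.#.
.....#.
.....#.
gen 2: #......
#.#....
.....#.
.....##
.....#.
gen 3: .#....#
.#....#
.....#.
....###
.....#.
gen 4: .....##
.....##
#...#..
....#.#
#...#..
gen 5: #...#..
#...#..
#...#..
#..##.#
#...#..
gen 6: ##.####
##.####
##..#..
##.##.#
##..#..
gen 7: .......
.......
.......
...##.#
.......

0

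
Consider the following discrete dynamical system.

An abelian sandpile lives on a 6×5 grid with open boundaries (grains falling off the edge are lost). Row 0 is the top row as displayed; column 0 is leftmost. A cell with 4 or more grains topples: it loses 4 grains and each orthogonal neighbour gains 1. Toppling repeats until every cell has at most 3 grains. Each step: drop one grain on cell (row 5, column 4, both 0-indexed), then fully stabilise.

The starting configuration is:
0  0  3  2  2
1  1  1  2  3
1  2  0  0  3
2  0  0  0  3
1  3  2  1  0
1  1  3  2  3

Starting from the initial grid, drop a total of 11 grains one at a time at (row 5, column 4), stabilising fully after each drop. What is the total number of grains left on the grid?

[0] 0  0  3  2  2
1  1  1  2  3
1  2  0  0  3
2  0  0  0  3
1  3  2  1  0
1  1  3  2  3
[1] 0  0  3  2  2
1  1  1  2  3
1  2  0  0  3
2  0  0  0  3
1  3  2  1  1
1  1  3  3  0
[2] 0  0  3  2  2
1  1  1  2  3
1  2  0  0  3
2  0  0  0  3
1  3  2  1  1
1  1  3  3  1
[3] 0  0  3  2  2
1  1  1  2  3
1  2  0  0  3
2  0  0  0  3
1  3  2  1  1
1  1  3  3  2
[4] 0  0  3  2  2
1  1  1  2  3
1  2  0  0  3
2  0  0  0  3
1  3  2  1  1
1  1  3  3  3
[5] 0  0  3  2  2
1  1  1  2  3
1  2  0  0  3
2  0  0  0  3
1  3  3  2  2
1  2  0  1  1
[6] 0  0  3  2  2
1  1  1  2  3
1  2  0  0  3
2  0  0  0  3
1  3  3  2  2
1  2  0  1  2
[7] 0  0  3  2  2
1  1  1  2  3
1  2  0  0  3
2  0  0  0  3
1  3  3  2  2
1  2  0  1  3
[8] 0  0  3  2  2
1  1  1  2  3
1  2  0  0  3
2  0  0  0  3
1  3  3  2  3
1  2  0  2  0
[9] 0  0  3  2  2
1  1  1  2  3
1  2  0  0  3
2  0  0  0  3
1  3  3  2  3
1  2  0  2  1
[10] 0  0  3  2  2
1  1  1  2  3
1  2  0  0  3
2  0  0  0  3
1  3  3  2  3
1  2  0  2  2
[11] 0  0  3  2  2
1  1  1  2  3
1  2  0  0  3
2  0  0  0  3
1  3  3  2  3
1  2  0  2  3

46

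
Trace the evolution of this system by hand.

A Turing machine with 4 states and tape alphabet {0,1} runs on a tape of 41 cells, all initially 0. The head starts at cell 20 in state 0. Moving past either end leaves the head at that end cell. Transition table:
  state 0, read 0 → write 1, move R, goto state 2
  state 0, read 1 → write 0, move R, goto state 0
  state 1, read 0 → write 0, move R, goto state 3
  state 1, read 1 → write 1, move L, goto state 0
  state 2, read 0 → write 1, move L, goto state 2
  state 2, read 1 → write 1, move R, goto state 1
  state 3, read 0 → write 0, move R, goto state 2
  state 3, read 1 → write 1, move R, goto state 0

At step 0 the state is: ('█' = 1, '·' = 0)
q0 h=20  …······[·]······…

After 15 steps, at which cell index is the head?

k=0  q0 h=20  …······[·]······…
k=1  q2 h=21  …·····█[·]······…
k=2  q2 h=20  …······[█]█·····…
k=3  q1 h=21  …·····█[█]······…
k=4  q0 h=20  …······[█]█·····…
k=5  q0 h=21  …······[█]······…
k=6  q0 h=22  …······[·]······…
k=7  q2 h=23  …·····█[·]······…
k=8  q2 h=22  …······[█]█·····…
k=9  q1 h=23  …·····█[█]······…
k=10  q0 h=22  …······[█]█·····…
k=11  q0 h=23  …······[█]······…
k=12  q0 h=24  …······[·]······…
k=13  q2 h=25  …·····█[·]······…
k=14  q2 h=24  …······[█]█·····…
k=15  q1 h=25  …·····█[█]······…

25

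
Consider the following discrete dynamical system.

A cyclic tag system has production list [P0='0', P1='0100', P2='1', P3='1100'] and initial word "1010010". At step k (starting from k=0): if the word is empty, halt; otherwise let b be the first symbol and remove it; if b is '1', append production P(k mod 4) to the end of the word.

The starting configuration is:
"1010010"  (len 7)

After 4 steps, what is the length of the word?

0) "1010010"  (len 7)
1) "0100100"  (len 7)
2) "100100"  (len 6)
3) "001001"  (len 6)
4) "01001"  (len 5)

5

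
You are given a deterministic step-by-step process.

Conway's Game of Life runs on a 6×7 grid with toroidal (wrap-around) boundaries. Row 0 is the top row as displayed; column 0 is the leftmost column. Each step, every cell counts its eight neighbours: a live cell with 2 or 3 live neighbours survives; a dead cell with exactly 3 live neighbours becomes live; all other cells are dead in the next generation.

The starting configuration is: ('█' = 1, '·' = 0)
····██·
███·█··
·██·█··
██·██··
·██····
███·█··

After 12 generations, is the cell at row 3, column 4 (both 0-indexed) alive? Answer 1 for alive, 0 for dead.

1

k=0  ····██·
███·█··
·██·█··
██·██··
·██····
███·█··
k=1  ····███
█·█·█··
····██·
█···█··
····█··
█·█·██·
k=2  █······
·······
·█··███
···██··
·█··█·█
·······
k=3  ·······
█····██
···███·
··██··█
···███·
█······
k=4  █······
·····██
█·██···
··█···█
··█████
····█··
k=5  ·····██
██····█
████·█·
█·····█
··█·█·█
····█·█
k=6  ·······
····█··
··█··█·
····█··
···█··█
█··██·█
k=7  ···███·
·······
···███·
···███·
█··█··█
█··████
k=8  ···█···
·······
···█·█·
··█····
█·█····
█·█····
k=9  ·······
····█··
·······
·███···
··██···
··██···
k=10  ···█···
·······
··██···
·█·█···
····█··
··██···
k=11  ··██···
··██···
··██···
···██··
····█··
··███··
k=12  ·█·····
·█··█··
·······
··█·█··
··█··█·
··█·█··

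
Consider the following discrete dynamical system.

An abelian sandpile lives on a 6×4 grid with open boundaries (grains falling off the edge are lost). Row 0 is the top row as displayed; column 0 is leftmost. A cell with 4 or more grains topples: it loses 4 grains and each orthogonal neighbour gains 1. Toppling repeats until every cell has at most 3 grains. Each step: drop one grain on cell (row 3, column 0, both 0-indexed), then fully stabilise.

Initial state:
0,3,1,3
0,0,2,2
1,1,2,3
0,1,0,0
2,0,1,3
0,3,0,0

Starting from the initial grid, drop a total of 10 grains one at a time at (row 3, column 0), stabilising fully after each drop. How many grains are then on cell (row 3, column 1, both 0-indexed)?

3

t=0: 0,3,1,3
0,0,2,2
1,1,2,3
0,1,0,0
2,0,1,3
0,3,0,0
t=1: 0,3,1,3
0,0,2,2
1,1,2,3
1,1,0,0
2,0,1,3
0,3,0,0
t=2: 0,3,1,3
0,0,2,2
1,1,2,3
2,1,0,0
2,0,1,3
0,3,0,0
t=3: 0,3,1,3
0,0,2,2
1,1,2,3
3,1,0,0
2,0,1,3
0,3,0,0
t=4: 0,3,1,3
0,0,2,2
2,1,2,3
0,2,0,0
3,0,1,3
0,3,0,0
t=5: 0,3,1,3
0,0,2,2
2,1,2,3
1,2,0,0
3,0,1,3
0,3,0,0
t=6: 0,3,1,3
0,0,2,2
2,1,2,3
2,2,0,0
3,0,1,3
0,3,0,0
t=7: 0,3,1,3
0,0,2,2
2,1,2,3
3,2,0,0
3,0,1,3
0,3,0,0
t=8: 0,3,1,3
0,0,2,2
3,1,2,3
1,3,0,0
0,1,1,3
1,3,0,0
t=9: 0,3,1,3
0,0,2,2
3,1,2,3
2,3,0,0
0,1,1,3
1,3,0,0
t=10: 0,3,1,3
0,0,2,2
3,1,2,3
3,3,0,0
0,1,1,3
1,3,0,0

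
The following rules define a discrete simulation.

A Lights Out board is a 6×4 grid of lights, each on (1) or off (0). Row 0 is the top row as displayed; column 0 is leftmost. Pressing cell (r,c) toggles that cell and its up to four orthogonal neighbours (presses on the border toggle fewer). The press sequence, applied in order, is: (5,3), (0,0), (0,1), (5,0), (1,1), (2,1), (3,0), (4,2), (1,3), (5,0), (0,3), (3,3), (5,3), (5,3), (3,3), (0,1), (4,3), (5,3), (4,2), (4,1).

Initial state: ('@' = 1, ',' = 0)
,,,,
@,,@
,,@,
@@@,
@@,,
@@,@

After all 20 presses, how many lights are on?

10

[0] ,,,,
@,,@
,,@,
@@@,
@@,,
@@,@
[1] ,,,,
@,,@
,,@,
@@@,
@@,@
@@@,
[2] @@,,
,,,@
,,@,
@@@,
@@,@
@@@,
[3] ,,@,
,@,@
,,@,
@@@,
@@,@
@@@,
[4] ,,@,
,@,@
,,@,
@@@,
,@,@
,,@,
[5] ,@@,
@,@@
,@@,
@@@,
,@,@
,,@,
[6] ,@@,
@@@@
@,,,
@,@,
,@,@
,,@,
[7] ,@@,
@@@@
,,,,
,@@,
@@,@
,,@,
[8] ,@@,
@@@@
,,,,
,@,,
@,@,
,,,,
[9] ,@@@
@@,,
,,,@
,@,,
@,@,
,,,,
[10] ,@@@
@@,,
,,,@
,@,,
,,@,
@@,,
[11] ,@,,
@@,@
,,,@
,@,,
,,@,
@@,,
[12] ,@,,
@@,@
,,,,
,@@@
,,@@
@@,,
[13] ,@,,
@@,@
,,,,
,@@@
,,@,
@@@@
[14] ,@,,
@@,@
,,,,
,@@@
,,@@
@@,,
[15] ,@,,
@@,@
,,,@
,@,,
,,@,
@@,,
[16] @,@,
@,,@
,,,@
,@,,
,,@,
@@,,
[17] @,@,
@,,@
,,,@
,@,@
,,,@
@@,@
[18] @,@,
@,,@
,,,@
,@,@
,,,,
@@@,
[19] @,@,
@,,@
,,,@
,@@@
,@@@
@@,,
[20] @,@,
@,,@
,,,@
,,@@
@,,@
@,,,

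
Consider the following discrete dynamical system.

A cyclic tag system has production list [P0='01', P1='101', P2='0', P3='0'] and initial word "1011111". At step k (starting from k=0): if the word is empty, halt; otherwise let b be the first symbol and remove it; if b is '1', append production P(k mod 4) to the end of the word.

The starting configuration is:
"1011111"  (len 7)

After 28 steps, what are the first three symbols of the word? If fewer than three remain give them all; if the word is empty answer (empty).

101

0) "1011111"  (len 7)
1) "01111101"  (len 8)
2) "1111101"  (len 7)
3) "1111010"  (len 7)
4) "1110100"  (len 7)
5) "11010001"  (len 8)
6) "1010001101"  (len 10)
7) "0100011010"  (len 10)
8) "100011010"  (len 9)
9) "0001101001"  (len 10)
10) "001101001"  (len 9)
11) "01101001"  (len 8)
12) "1101001"  (len 7)
13) "10100101"  (len 8)
14) "0100101101"  (len 10)
15) "100101101"  (len 9)
16) "001011010"  (len 9)
17) "01011010"  (len 8)
18) "1011010"  (len 7)
19) "0110100"  (len 7)
20) "110100"  (len 6)
21) "1010001"  (len 7)
22) "010001101"  (len 9)
23) "10001101"  (len 8)
24) "00011010"  (len 8)
25) "0011010"  (len 7)
26) "011010"  (len 6)
27) "11010"  (len 5)
28) "10100"  (len 5)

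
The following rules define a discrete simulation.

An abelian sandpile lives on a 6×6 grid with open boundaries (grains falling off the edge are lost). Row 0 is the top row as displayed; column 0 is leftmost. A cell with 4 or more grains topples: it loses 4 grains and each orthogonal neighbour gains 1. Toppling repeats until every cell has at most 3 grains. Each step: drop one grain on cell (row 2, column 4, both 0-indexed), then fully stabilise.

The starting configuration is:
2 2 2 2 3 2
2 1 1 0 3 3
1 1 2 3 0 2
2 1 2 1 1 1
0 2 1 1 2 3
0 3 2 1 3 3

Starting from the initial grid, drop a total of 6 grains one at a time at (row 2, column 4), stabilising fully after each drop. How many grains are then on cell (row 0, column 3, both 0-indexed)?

gen 0: 2 2 2 2 3 2
2 1 1 0 3 3
1 1 2 3 0 2
2 1 2 1 1 1
0 2 1 1 2 3
0 3 2 1 3 3
gen 1: 2 2 2 2 3 2
2 1 1 0 3 3
1 1 2 3 1 2
2 1 2 1 1 1
0 2 1 1 2 3
0 3 2 1 3 3
gen 2: 2 2 2 2 3 2
2 1 1 0 3 3
1 1 2 3 2 2
2 1 2 1 1 1
0 2 1 1 2 3
0 3 2 1 3 3
gen 3: 2 2 2 2 3 2
2 1 1 0 3 3
1 1 2 3 3 2
2 1 2 1 1 1
0 2 1 1 2 3
0 3 2 1 3 3
gen 4: 2 2 2 3 1 0
2 1 1 2 2 2
1 1 3 0 3 0
2 1 2 2 2 2
0 2 1 1 2 3
0 3 2 1 3 3
gen 5: 2 2 2 3 1 0
2 1 1 2 3 2
1 1 3 1 0 1
2 1 2 2 3 2
0 2 1 1 2 3
0 3 2 1 3 3
gen 6: 2 2 2 3 1 0
2 1 1 2 3 2
1 1 3 1 1 1
2 1 2 2 3 2
0 2 1 1 2 3
0 3 2 1 3 3

3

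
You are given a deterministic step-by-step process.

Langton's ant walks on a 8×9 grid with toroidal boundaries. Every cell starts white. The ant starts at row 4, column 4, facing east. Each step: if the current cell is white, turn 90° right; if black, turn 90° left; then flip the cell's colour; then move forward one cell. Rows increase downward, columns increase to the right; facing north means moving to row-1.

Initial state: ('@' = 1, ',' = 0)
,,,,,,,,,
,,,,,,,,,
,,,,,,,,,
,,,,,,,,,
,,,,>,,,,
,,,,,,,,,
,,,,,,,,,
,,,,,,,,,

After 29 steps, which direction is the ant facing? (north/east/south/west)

k=0  ,,,,,,,,,
,,,,,,,,,
,,,,,,,,,
,,,,,,,,,
,,,,>,,,,
,,,,,,,,,
,,,,,,,,,
,,,,,,,,,
k=1  ,,,,,,,,,
,,,,,,,,,
,,,,,,,,,
,,,,,,,,,
,,,,@,,,,
,,,,v,,,,
,,,,,,,,,
,,,,,,,,,
k=2  ,,,,,,,,,
,,,,,,,,,
,,,,,,,,,
,,,,,,,,,
,,,,@,,,,
,,,<@,,,,
,,,,,,,,,
,,,,,,,,,
k=3  ,,,,,,,,,
,,,,,,,,,
,,,,,,,,,
,,,,,,,,,
,,,^@,,,,
,,,@@,,,,
,,,,,,,,,
,,,,,,,,,
k=4  ,,,,,,,,,
,,,,,,,,,
,,,,,,,,,
,,,,,,,,,
,,,@>,,,,
,,,@@,,,,
,,,,,,,,,
,,,,,,,,,
k=5  ,,,,,,,,,
,,,,,,,,,
,,,,,,,,,
,,,,^,,,,
,,,@,,,,,
,,,@@,,,,
,,,,,,,,,
,,,,,,,,,
k=6  ,,,,,,,,,
,,,,,,,,,
,,,,,,,,,
,,,,@>,,,
,,,@,,,,,
,,,@@,,,,
,,,,,,,,,
,,,,,,,,,
k=7  ,,,,,,,,,
,,,,,,,,,
,,,,,,,,,
,,,,@@,,,
,,,@,v,,,
,,,@@,,,,
,,,,,,,,,
,,,,,,,,,
k=8  ,,,,,,,,,
,,,,,,,,,
,,,,,,,,,
,,,,@@,,,
,,,@<@,,,
,,,@@,,,,
,,,,,,,,,
,,,,,,,,,
k=9  ,,,,,,,,,
,,,,,,,,,
,,,,,,,,,
,,,,^@,,,
,,,@@@,,,
,,,@@,,,,
,,,,,,,,,
,,,,,,,,,
k=10  ,,,,,,,,,
,,,,,,,,,
,,,,,,,,,
,,,<,@,,,
,,,@@@,,,
,,,@@,,,,
,,,,,,,,,
,,,,,,,,,
k=11  ,,,,,,,,,
,,,,,,,,,
,,,^,,,,,
,,,@,@,,,
,,,@@@,,,
,,,@@,,,,
,,,,,,,,,
,,,,,,,,,
k=12  ,,,,,,,,,
,,,,,,,,,
,,,@>,,,,
,,,@,@,,,
,,,@@@,,,
,,,@@,,,,
,,,,,,,,,
,,,,,,,,,
k=13  ,,,,,,,,,
,,,,,,,,,
,,,@@,,,,
,,,@v@,,,
,,,@@@,,,
,,,@@,,,,
,,,,,,,,,
,,,,,,,,,
k=14  ,,,,,,,,,
,,,,,,,,,
,,,@@,,,,
,,,<@@,,,
,,,@@@,,,
,,,@@,,,,
,,,,,,,,,
,,,,,,,,,
k=15  ,,,,,,,,,
,,,,,,,,,
,,,@@,,,,
,,,,@@,,,
,,,v@@,,,
,,,@@,,,,
,,,,,,,,,
,,,,,,,,,
k=16  ,,,,,,,,,
,,,,,,,,,
,,,@@,,,,
,,,,@@,,,
,,,,>@,,,
,,,@@,,,,
,,,,,,,,,
,,,,,,,,,
k=17  ,,,,,,,,,
,,,,,,,,,
,,,@@,,,,
,,,,^@,,,
,,,,,@,,,
,,,@@,,,,
,,,,,,,,,
,,,,,,,,,
k=18  ,,,,,,,,,
,,,,,,,,,
,,,@@,,,,
,,,<,@,,,
,,,,,@,,,
,,,@@,,,,
,,,,,,,,,
,,,,,,,,,
k=19  ,,,,,,,,,
,,,,,,,,,
,,,^@,,,,
,,,@,@,,,
,,,,,@,,,
,,,@@,,,,
,,,,,,,,,
,,,,,,,,,
k=20  ,,,,,,,,,
,,,,,,,,,
,,<,@,,,,
,,,@,@,,,
,,,,,@,,,
,,,@@,,,,
,,,,,,,,,
,,,,,,,,,
k=21  ,,,,,,,,,
,,^,,,,,,
,,@,@,,,,
,,,@,@,,,
,,,,,@,,,
,,,@@,,,,
,,,,,,,,,
,,,,,,,,,
k=22  ,,,,,,,,,
,,@>,,,,,
,,@,@,,,,
,,,@,@,,,
,,,,,@,,,
,,,@@,,,,
,,,,,,,,,
,,,,,,,,,
k=23  ,,,,,,,,,
,,@@,,,,,
,,@v@,,,,
,,,@,@,,,
,,,,,@,,,
,,,@@,,,,
,,,,,,,,,
,,,,,,,,,
k=24  ,,,,,,,,,
,,@@,,,,,
,,<@@,,,,
,,,@,@,,,
,,,,,@,,,
,,,@@,,,,
,,,,,,,,,
,,,,,,,,,
k=25  ,,,,,,,,,
,,@@,,,,,
,,,@@,,,,
,,v@,@,,,
,,,,,@,,,
,,,@@,,,,
,,,,,,,,,
,,,,,,,,,
k=26  ,,,,,,,,,
,,@@,,,,,
,,,@@,,,,
,<@@,@,,,
,,,,,@,,,
,,,@@,,,,
,,,,,,,,,
,,,,,,,,,
k=27  ,,,,,,,,,
,,@@,,,,,
,^,@@,,,,
,@@@,@,,,
,,,,,@,,,
,,,@@,,,,
,,,,,,,,,
,,,,,,,,,
k=28  ,,,,,,,,,
,,@@,,,,,
,@>@@,,,,
,@@@,@,,,
,,,,,@,,,
,,,@@,,,,
,,,,,,,,,
,,,,,,,,,
k=29  ,,,,,,,,,
,,@@,,,,,
,@@@@,,,,
,@v@,@,,,
,,,,,@,,,
,,,@@,,,,
,,,,,,,,,
,,,,,,,,,

south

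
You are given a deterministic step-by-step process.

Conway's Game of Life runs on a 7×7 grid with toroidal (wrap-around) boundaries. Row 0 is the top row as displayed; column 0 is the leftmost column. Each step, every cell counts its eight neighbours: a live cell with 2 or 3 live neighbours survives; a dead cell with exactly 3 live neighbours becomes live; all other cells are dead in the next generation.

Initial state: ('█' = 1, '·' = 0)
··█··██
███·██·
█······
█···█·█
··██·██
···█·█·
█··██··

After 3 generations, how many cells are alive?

[0] ··█··██
███·██·
█······
█···█·█
··██·██
···█·█·
█··██··
[1] ··█····
█·████·
···██··
██·██··
█·██···
·····█·
··██···
[2] ·······
·██··█·
█·····█
██·····
█·██··█
·█··█··
··██···
[3] ·█·█···
██····█
··█···█
··█····
··██··█
██··█··
··██···

16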